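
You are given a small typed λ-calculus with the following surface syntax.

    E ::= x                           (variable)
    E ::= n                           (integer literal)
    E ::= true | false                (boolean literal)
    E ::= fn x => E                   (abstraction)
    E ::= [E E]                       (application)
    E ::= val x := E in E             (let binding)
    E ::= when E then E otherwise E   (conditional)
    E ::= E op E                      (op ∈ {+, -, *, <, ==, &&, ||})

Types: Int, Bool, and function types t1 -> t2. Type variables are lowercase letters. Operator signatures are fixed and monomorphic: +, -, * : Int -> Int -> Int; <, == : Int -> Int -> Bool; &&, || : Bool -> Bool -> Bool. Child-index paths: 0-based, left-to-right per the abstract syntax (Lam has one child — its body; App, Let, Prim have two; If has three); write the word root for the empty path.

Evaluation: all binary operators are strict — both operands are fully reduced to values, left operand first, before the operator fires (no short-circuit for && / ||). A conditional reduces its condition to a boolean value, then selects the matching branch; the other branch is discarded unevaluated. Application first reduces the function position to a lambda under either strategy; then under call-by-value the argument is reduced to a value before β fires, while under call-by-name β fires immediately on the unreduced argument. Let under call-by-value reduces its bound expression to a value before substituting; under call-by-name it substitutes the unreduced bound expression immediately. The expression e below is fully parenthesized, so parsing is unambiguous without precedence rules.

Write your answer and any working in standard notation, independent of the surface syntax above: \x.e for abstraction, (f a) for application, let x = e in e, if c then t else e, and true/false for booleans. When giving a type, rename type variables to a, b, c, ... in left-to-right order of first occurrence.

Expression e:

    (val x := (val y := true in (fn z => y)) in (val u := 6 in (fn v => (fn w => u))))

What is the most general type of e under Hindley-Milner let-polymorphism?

Answer: a -> b -> Int

Derivation:
let y : Bool
y : Bool
\z._ : a -> Bool
let x : forall. a -> Bool
let u : Int
u : Int
\w._ : c -> Int
\v._ : b -> c -> Int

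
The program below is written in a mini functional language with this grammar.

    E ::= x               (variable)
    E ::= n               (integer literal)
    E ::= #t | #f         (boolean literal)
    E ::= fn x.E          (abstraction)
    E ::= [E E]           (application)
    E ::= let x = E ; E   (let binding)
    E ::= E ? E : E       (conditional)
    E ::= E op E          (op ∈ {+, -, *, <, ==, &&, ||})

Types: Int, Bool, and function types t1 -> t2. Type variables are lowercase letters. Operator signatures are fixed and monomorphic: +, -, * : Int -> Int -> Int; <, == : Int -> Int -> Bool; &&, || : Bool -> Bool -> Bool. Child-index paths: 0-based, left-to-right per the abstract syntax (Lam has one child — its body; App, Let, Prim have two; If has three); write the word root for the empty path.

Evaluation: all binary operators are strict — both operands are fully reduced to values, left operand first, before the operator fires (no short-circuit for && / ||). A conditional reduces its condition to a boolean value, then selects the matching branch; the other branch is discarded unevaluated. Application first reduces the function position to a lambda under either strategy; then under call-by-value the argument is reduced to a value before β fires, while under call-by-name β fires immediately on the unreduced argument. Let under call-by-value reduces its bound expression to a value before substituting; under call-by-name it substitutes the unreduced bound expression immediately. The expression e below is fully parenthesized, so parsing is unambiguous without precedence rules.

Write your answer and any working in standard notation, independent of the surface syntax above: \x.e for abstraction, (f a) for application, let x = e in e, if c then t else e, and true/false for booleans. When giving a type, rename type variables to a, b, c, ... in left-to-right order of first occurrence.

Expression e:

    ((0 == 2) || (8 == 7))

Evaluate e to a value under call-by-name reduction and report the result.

Answer: false

Trace:
step 0: ((0 == 2) || (8 == 7))
step 1: [delta@0] (false || (8 == 7))
step 2: [delta@1] (false || false)
step 3: [delta@root] false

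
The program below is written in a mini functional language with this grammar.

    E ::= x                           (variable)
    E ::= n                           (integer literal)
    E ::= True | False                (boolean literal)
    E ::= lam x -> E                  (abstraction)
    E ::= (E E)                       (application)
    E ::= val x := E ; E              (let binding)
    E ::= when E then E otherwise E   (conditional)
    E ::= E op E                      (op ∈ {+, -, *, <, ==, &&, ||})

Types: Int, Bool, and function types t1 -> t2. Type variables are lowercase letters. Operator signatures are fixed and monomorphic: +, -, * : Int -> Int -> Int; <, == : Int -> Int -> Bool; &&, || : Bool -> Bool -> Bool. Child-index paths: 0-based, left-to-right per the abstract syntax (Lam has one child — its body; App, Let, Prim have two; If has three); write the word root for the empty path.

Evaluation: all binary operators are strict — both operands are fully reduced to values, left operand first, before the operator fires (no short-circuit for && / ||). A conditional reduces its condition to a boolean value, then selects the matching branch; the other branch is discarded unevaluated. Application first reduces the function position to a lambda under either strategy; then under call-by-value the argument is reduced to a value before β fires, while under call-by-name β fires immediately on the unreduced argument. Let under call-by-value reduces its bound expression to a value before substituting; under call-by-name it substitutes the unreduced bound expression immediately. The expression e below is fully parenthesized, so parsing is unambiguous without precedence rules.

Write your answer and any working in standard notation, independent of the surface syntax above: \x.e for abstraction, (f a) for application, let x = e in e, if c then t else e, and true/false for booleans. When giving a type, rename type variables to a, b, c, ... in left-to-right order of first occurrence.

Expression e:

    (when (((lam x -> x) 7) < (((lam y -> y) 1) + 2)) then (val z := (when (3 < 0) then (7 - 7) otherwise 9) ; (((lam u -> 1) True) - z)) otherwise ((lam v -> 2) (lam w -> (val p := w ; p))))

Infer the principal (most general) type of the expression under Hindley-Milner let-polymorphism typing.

Answer: Int

Working:
x : a
\x._ : a -> a
  unify a -> a ~ Int -> b
  unify a ~ Int
  unify Int ~ b
_ _ : Int
  unify Int ~ Int
y : c
\y._ : c -> c
  unify c -> c ~ Int -> d
  unify c ~ Int
  unify Int ~ d
_ _ : Int
  unify Int ~ Int
  unify Int ~ Int
  unify Int ~ Int
  unify Bool ~ Bool
  unify Int ~ Int
  unify Int ~ Int
  unify Bool ~ Bool
  unify Int ~ Int
  unify Int ~ Int
  unify Int ~ Int
let z : Int
\u._ : e -> Int
  unify e -> Int ~ Bool -> f
  unify e ~ Bool
  unify Int ~ f
_ _ : Int
  unify Int ~ Int
z : Int
  unify Int ~ Int
\v._ : g -> Int
w : h
let p : h
p : h
\w._ : h -> h
  unify g -> Int ~ (h -> h) -> i
  unify g ~ h -> h
  unify Int ~ i
_ _ : Int
  unify Int ~ Int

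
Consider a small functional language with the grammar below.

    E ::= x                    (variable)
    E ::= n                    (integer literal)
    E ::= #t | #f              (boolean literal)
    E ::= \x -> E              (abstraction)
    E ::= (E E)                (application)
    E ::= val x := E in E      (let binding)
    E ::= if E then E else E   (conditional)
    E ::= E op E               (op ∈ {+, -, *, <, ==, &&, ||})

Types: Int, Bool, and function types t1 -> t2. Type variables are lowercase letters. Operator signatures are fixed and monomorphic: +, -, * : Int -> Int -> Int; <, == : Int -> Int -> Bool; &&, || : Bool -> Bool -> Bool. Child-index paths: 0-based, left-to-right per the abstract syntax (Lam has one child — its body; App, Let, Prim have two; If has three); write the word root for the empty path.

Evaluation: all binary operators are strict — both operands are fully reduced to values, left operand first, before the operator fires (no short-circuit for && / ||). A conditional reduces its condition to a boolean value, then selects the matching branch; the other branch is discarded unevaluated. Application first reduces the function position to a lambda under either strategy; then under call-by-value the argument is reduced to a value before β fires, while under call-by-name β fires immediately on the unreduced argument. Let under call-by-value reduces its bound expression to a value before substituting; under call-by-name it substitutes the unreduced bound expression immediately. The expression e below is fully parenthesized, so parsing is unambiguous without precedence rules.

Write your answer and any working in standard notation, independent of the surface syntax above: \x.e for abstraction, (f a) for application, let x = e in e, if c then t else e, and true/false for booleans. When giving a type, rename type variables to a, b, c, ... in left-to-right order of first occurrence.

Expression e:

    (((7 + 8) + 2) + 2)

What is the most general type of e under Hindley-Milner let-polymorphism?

Trace:
  unify Int ~ Int
  unify Int ~ Int
  unify Int ~ Int
  unify Int ~ Int
  unify Int ~ Int
  unify Int ~ Int

Answer: Int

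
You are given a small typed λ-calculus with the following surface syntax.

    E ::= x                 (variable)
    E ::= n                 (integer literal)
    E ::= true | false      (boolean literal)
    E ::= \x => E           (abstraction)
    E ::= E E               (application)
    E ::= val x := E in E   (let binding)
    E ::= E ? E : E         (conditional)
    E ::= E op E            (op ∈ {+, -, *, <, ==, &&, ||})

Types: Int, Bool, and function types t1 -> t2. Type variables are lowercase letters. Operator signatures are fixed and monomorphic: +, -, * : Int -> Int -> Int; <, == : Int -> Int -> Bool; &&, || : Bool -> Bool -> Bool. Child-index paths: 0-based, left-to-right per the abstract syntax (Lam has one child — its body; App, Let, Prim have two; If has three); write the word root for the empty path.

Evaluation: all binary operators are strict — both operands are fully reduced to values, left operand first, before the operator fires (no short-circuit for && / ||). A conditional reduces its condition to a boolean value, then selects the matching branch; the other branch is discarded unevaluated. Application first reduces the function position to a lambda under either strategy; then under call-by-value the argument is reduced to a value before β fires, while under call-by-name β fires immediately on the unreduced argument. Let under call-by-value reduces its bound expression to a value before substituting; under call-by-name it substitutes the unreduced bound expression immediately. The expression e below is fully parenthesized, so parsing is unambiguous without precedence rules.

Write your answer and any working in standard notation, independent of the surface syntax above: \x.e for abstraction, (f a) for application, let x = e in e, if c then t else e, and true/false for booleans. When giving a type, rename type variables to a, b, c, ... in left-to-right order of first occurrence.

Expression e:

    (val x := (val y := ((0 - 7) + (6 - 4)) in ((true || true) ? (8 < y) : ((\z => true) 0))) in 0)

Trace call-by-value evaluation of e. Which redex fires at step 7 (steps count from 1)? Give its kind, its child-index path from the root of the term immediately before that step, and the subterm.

Answer: delta at 0 : (8 < -5)

Trace:
step 0: (let x = (let y = ((0 - 7) + (6 - 4)) in (if (true || true) then (8 < y) else ((\z.true) 0))) in 0)
step 1: [delta@0.0.0] (let x = (let y = (-7 + (6 - 4)) in (if (true || true) then (8 < y) else ((\z.true) 0))) in 0)
step 2: [delta@0.0.1] (let x = (let y = (-7 + 2) in (if (true || true) then (8 < y) else ((\z.true) 0))) in 0)
step 3: [delta@0.0] (let x = (let y = -5 in (if (true || true) then (8 < y) else ((\z.true) 0))) in 0)
step 4: [let@0] (let x = (if (true || true) then (8 < -5) else ((\z.true) 0)) in 0)
step 5: [delta@0.0] (let x = (if true then (8 < -5) else ((\z.true) 0)) in 0)
step 6: [if@0] (let x = (8 < -5) in 0)
step 7: [delta@0] (let x = false in 0)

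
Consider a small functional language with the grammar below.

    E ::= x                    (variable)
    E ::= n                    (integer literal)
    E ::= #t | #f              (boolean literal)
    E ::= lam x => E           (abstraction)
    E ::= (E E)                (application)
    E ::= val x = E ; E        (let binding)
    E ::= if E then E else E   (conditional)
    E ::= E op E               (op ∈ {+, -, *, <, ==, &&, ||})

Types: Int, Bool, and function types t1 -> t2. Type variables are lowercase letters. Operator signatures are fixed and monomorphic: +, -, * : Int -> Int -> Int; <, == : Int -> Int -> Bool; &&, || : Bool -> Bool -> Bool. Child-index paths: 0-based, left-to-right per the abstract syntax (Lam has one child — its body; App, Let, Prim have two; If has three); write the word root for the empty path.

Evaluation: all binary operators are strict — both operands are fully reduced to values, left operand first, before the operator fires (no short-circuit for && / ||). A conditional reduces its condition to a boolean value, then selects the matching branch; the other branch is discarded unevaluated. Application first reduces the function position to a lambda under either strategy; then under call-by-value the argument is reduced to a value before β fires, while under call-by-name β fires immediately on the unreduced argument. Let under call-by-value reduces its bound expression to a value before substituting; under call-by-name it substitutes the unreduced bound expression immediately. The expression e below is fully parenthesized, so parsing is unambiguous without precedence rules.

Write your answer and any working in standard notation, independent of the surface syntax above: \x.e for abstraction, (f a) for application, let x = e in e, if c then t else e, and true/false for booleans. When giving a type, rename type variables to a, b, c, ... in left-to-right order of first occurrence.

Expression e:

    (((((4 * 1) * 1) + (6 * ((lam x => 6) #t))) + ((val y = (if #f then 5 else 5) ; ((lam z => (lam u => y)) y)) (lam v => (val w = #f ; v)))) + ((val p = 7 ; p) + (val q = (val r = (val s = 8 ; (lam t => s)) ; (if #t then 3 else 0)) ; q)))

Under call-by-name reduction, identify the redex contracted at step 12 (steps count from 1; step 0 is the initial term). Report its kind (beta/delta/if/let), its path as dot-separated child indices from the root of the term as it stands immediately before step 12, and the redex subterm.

Trace:
step 0: (((((4 * 1) * 1) + (6 * ((\x.6) true))) + ((let y = (if false then 5 else 5) in ((\z.(\u.y)) y)) (\v.(let w = false in v)))) + ((let p = 7 in p) + (let q = (let r = (let s = 8 in (\t.s)) in (if true then 3 else 0)) in q)))
step 1: [delta@0.0.0.0] ((((4 * 1) + (6 * ((\x.6) true))) + ((let y = (if false then 5 else 5) in ((\z.(\u.y)) y)) (\v.(let w = false in v)))) + ((let p = 7 in p) + (let q = (let r = (let s = 8 in (\t.s)) in (if true then 3 else 0)) in q)))
step 2: [delta@0.0.0] (((4 + (6 * ((\x.6) true))) + ((let y = (if false then 5 else 5) in ((\z.(\u.y)) y)) (\v.(let w = false in v)))) + ((let p = 7 in p) + (let q = (let r = (let s = 8 in (\t.s)) in (if true then 3 else 0)) in q)))
step 3: [beta@0.0.1.1] (((4 + (6 * 6)) + ((let y = (if false then 5 else 5) in ((\z.(\u.y)) y)) (\v.(let w = false in v)))) + ((let p = 7 in p) + (let q = (let r = (let s = 8 in (\t.s)) in (if true then 3 else 0)) in q)))
step 4: [delta@0.0.1] (((4 + 36) + ((let y = (if false then 5 else 5) in ((\z.(\u.y)) y)) (\v.(let w = false in v)))) + ((let p = 7 in p) + (let q = (let r = (let s = 8 in (\t.s)) in (if true then 3 else 0)) in q)))
step 5: [delta@0.0] ((40 + ((let y = (if false then 5 else 5) in ((\z.(\u.y)) y)) (\v.(let w = false in v)))) + ((let p = 7 in p) + (let q = (let r = (let s = 8 in (\t.s)) in (if true then 3 else 0)) in q)))
step 6: [let@0.1.0] ((40 + (((\z.(\u.(if false then 5 else 5))) (if false then 5 else 5)) (\v.(let w = false in v)))) + ((let p = 7 in p) + (let q = (let r = (let s = 8 in (\t.s)) in (if true then 3 else 0)) in q)))
step 7: [beta@0.1.0] ((40 + ((\u.(if false then 5 else 5)) (\v.(let w = false in v)))) + ((let p = 7 in p) + (let q = (let r = (let s = 8 in (\t.s)) in (if true then 3 else 0)) in q)))
step 8: [beta@0.1] ((40 + (if false then 5 else 5)) + ((let p = 7 in p) + (let q = (let r = (let s = 8 in (\t.s)) in (if true then 3 else 0)) in q)))
step 9: [if@0.1] ((40 + 5) + ((let p = 7 in p) + (let q = (let r = (let s = 8 in (\t.s)) in (if true then 3 else 0)) in q)))
step 10: [delta@0] (45 + ((let p = 7 in p) + (let q = (let r = (let s = 8 in (\t.s)) in (if true then 3 else 0)) in q)))
step 11: [let@1.0] (45 + (7 + (let q = (let r = (let s = 8 in (\t.s)) in (if true then 3 else 0)) in q)))
step 12: [let@1.1] (45 + (7 + (let r = (let s = 8 in (\t.s)) in (if true then 3 else 0))))

Answer: let at 1.1 : (let q = (let r = (let s = 8 in (\t.s)) in (if true then 3 else 0)) in q)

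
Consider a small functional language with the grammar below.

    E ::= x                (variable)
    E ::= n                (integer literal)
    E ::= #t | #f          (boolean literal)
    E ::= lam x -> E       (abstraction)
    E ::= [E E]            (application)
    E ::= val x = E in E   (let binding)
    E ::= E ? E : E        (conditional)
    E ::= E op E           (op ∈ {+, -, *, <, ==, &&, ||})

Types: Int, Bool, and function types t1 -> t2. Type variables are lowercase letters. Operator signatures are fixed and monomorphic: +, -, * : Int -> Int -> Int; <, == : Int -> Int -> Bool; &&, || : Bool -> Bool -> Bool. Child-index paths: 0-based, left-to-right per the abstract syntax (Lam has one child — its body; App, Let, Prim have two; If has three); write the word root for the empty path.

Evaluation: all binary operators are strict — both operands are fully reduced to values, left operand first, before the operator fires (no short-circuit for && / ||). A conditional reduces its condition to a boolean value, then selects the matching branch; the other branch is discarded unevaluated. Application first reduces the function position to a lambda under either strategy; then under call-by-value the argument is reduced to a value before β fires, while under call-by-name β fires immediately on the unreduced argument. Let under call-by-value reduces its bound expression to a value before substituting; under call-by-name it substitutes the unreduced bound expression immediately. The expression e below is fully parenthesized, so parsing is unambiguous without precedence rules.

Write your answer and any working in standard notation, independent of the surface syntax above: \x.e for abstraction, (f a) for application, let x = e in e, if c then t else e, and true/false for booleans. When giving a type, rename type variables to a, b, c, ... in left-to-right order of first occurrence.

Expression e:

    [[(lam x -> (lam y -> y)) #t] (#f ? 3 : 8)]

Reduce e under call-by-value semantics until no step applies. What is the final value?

Working:
step 0: (((\x.(\y.y)) true) (if false then 3 else 8))
step 1: [beta@0] ((\y.y) (if false then 3 else 8))
step 2: [if@1] ((\y.y) 8)
step 3: [beta@root] 8

Answer: 8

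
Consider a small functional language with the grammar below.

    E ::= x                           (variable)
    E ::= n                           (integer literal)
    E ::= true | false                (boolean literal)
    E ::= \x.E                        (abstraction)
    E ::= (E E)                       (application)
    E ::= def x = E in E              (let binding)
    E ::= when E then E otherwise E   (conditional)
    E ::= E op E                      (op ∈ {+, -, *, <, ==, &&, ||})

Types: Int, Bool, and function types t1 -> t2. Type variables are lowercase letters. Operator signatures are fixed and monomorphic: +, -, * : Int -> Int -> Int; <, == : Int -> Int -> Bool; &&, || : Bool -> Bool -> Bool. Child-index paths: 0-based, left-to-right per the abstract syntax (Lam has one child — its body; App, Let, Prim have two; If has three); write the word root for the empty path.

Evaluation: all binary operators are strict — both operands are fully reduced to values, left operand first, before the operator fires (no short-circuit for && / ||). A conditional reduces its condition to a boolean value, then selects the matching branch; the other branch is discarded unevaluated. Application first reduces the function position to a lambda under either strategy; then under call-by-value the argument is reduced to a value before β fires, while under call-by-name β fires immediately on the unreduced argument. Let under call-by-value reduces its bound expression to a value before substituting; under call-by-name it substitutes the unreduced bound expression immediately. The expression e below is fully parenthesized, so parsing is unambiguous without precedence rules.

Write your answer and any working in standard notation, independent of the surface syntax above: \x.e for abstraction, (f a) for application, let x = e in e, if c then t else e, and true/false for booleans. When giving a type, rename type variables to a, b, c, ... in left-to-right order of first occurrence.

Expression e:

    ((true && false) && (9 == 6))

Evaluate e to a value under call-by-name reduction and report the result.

Answer: false

Trace:
step 0: ((true && false) && (9 == 6))
step 1: [delta@0] (false && (9 == 6))
step 2: [delta@1] (false && false)
step 3: [delta@root] false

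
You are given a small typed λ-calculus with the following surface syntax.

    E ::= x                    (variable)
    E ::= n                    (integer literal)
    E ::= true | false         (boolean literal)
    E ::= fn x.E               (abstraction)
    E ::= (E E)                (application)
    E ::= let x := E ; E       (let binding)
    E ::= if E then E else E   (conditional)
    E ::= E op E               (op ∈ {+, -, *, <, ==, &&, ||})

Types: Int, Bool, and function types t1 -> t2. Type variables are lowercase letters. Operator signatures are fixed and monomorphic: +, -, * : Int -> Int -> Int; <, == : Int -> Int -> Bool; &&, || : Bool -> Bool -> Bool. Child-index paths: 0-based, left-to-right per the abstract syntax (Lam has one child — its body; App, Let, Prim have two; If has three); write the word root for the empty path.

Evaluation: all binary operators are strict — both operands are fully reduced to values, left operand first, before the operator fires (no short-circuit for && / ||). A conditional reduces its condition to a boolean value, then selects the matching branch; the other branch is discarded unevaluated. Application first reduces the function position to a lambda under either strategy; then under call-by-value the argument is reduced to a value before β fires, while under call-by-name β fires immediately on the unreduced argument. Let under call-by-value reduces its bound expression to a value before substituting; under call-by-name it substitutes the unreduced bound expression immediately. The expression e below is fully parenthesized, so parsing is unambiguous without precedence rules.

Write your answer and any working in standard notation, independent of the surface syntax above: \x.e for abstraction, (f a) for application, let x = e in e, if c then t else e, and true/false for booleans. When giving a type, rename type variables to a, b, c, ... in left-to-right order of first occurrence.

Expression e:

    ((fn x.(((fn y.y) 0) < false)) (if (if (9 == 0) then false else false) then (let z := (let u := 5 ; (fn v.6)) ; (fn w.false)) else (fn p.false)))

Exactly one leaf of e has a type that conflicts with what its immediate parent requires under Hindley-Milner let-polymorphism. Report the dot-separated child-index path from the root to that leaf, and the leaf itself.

Answer: 0.0.1 : false

Trace:
y : b
\y._ : b -> b
  unify b -> b ~ Int -> c
  unify b ~ Int
  unify Int ~ c
_ _ : Int
  unify Int ~ Int
  unify Bool ~ Int
  FAIL: mismatch Bool ~ Int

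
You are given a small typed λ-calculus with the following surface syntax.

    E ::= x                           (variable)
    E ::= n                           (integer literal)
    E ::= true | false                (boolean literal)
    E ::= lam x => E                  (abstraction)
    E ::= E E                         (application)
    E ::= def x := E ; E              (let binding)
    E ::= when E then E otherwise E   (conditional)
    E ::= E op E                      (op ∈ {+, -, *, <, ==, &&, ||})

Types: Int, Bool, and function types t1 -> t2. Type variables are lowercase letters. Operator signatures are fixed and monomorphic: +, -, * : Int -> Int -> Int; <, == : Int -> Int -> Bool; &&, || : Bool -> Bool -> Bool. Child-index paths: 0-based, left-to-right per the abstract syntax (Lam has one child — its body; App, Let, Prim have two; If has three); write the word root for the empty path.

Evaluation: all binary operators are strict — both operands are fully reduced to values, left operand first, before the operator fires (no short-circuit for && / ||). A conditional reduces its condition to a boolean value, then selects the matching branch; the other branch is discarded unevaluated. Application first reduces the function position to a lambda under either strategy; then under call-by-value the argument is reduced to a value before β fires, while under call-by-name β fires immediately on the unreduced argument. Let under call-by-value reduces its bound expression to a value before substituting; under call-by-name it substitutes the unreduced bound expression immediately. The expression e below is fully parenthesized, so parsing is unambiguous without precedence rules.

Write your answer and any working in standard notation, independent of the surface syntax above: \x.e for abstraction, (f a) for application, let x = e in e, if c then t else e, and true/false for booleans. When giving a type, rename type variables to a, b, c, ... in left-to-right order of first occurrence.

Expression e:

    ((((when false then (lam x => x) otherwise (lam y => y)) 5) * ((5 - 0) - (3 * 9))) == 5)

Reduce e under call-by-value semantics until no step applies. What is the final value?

Answer: false

Trace:
step 0: ((((if false then (\x.x) else (\y.y)) 5) * ((5 - 0) - (3 * 9))) == 5)
step 1: [if@0.0.0] ((((\y.y) 5) * ((5 - 0) - (3 * 9))) == 5)
step 2: [beta@0.0] ((5 * ((5 - 0) - (3 * 9))) == 5)
step 3: [delta@0.1.0] ((5 * (5 - (3 * 9))) == 5)
step 4: [delta@0.1.1] ((5 * (5 - 27)) == 5)
step 5: [delta@0.1] ((5 * -22) == 5)
step 6: [delta@0] (-110 == 5)
step 7: [delta@root] false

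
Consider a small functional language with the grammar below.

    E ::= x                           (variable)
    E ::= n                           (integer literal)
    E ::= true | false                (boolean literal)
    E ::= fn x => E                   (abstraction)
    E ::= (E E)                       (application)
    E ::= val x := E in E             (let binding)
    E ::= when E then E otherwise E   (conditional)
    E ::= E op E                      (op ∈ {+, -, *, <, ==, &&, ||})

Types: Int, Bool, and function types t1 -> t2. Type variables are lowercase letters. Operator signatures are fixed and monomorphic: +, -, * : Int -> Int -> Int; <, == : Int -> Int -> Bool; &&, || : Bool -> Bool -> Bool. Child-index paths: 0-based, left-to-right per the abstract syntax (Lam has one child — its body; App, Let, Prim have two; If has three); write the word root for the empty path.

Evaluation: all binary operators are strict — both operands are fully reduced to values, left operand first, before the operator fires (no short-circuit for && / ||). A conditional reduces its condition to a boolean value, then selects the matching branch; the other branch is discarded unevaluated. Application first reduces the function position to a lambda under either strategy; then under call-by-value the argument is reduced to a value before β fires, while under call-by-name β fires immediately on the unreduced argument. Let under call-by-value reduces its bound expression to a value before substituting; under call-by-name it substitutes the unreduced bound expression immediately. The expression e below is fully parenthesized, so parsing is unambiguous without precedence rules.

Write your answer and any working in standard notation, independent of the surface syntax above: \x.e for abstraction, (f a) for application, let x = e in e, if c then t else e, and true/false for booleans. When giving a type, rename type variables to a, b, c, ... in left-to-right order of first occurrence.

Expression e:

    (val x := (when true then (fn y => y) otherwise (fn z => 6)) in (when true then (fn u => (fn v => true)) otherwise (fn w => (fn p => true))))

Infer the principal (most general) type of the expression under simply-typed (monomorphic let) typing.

Answer: a -> b -> Bool

Derivation:
  unify Bool ~ Bool
y : a
\y._ : a -> a
\z._ : b -> Int
  unify a -> a ~ b -> Int
  unify a ~ b
  unify b ~ Int
let x : Int -> Int
  unify Bool ~ Bool
\v._ : d -> Bool
\u._ : c -> d -> Bool
\p._ : f -> Bool
\w._ : e -> f -> Bool
  unify c -> d -> Bool ~ e -> f -> Bool
  unify c ~ e
  unify d -> Bool ~ f -> Bool
  unify d ~ f
  unify Bool ~ Bool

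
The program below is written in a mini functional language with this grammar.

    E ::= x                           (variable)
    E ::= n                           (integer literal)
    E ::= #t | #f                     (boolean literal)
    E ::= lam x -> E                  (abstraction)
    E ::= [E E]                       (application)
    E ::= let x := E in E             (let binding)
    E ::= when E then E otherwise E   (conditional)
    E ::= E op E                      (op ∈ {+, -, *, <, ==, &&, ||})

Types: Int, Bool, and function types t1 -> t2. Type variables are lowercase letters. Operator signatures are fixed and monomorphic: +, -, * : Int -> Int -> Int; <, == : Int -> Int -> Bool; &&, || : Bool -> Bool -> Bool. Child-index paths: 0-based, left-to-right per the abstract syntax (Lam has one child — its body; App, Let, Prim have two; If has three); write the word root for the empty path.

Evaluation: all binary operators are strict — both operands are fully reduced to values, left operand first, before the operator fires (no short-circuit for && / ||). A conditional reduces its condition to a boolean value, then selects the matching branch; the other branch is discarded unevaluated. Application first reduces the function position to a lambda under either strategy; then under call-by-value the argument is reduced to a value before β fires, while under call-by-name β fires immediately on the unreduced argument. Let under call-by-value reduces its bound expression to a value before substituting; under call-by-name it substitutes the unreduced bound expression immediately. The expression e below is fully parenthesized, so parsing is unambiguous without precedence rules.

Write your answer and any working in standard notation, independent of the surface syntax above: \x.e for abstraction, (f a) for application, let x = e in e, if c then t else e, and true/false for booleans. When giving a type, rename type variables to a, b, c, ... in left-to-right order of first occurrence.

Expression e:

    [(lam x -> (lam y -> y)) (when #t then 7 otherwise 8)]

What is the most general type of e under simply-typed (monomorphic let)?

Derivation:
y : b
\y._ : b -> b
\x._ : a -> b -> b
  unify Bool ~ Bool
  unify Int ~ Int
  unify a -> b -> b ~ Int -> c
  unify a ~ Int
  unify b -> b ~ c
_ _ : b -> b

Answer: a -> a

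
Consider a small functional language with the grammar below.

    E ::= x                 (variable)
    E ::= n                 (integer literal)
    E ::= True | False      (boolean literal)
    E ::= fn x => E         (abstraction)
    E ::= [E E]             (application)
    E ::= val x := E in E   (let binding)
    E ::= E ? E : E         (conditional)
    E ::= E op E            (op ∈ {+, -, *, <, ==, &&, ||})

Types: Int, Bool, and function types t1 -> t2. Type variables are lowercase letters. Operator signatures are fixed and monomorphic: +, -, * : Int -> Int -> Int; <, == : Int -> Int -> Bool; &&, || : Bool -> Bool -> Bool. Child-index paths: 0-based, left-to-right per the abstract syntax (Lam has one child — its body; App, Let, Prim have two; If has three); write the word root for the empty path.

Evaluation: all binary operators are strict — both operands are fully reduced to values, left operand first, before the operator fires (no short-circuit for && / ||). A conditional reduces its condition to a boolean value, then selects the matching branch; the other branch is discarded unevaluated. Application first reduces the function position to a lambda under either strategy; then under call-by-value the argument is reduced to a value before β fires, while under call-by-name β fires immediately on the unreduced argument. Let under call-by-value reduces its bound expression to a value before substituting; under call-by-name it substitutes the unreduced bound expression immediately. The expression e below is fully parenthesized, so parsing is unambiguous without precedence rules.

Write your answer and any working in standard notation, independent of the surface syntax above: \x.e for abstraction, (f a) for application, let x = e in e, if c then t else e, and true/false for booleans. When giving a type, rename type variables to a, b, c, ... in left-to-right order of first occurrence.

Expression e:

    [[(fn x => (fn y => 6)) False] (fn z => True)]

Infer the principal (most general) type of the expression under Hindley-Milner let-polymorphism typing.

Derivation:
\y._ : b -> Int
\x._ : a -> b -> Int
  unify a -> b -> Int ~ Bool -> c
  unify a ~ Bool
  unify b -> Int ~ c
_ _ : b -> Int
\z._ : d -> Bool
  unify b -> Int ~ (d -> Bool) -> e
  unify b ~ d -> Bool
  unify Int ~ e
_ _ : Int

Answer: Int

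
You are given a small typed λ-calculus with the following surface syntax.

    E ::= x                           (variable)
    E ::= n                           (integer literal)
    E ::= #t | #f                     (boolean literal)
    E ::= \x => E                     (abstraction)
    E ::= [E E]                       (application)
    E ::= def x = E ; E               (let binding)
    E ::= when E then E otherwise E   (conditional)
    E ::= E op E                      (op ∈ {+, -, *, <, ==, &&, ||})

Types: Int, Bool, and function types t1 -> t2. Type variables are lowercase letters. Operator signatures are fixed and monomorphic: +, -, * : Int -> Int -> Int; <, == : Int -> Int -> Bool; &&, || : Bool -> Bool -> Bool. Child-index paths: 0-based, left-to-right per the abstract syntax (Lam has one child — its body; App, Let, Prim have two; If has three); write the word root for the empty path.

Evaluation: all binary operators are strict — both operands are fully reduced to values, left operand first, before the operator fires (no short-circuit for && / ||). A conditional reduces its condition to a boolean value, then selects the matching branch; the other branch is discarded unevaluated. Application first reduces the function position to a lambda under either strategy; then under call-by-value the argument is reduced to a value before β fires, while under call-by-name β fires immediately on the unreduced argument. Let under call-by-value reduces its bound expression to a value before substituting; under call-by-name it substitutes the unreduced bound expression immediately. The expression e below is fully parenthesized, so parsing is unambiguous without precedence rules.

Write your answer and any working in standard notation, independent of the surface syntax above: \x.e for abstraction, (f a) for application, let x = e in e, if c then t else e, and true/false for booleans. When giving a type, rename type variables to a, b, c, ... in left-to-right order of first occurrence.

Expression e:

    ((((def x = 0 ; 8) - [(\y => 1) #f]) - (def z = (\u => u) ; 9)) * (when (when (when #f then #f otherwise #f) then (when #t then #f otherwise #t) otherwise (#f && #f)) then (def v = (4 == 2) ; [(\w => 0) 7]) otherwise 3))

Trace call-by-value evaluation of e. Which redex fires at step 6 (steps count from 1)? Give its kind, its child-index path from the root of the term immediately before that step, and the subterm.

Answer: if at 1.0.0 : (if false then false else false)

Trace:
step 0: ((((let x = 0 in 8) - ((\y.1) false)) - (let z = (\u.u) in 9)) * (if (if (if false then false else false) then (if true then false else true) else (false && false)) then (let v = (4 == 2) in ((\w.0) 7)) else 3))
step 1: [let@0.0.0] (((8 - ((\y.1) false)) - (let z = (\u.u) in 9)) * (if (if (if false then false else false) then (if true then false else true) else (false && false)) then (let v = (4 == 2) in ((\w.0) 7)) else 3))
step 2: [beta@0.0.1] (((8 - 1) - (let z = (\u.u) in 9)) * (if (if (if false then false else false) then (if true then false else true) else (false && false)) then (let v = (4 == 2) in ((\w.0) 7)) else 3))
step 3: [delta@0.0] ((7 - (let z = (\u.u) in 9)) * (if (if (if false then false else false) then (if true then false else true) else (false && false)) then (let v = (4 == 2) in ((\w.0) 7)) else 3))
step 4: [let@0.1] ((7 - 9) * (if (if (if false then false else false) then (if true then false else true) else (false && false)) then (let v = (4 == 2) in ((\w.0) 7)) else 3))
step 5: [delta@0] (-2 * (if (if (if false then false else false) then (if true then false else true) else (false && false)) then (let v = (4 == 2) in ((\w.0) 7)) else 3))
step 6: [if@1.0.0] (-2 * (if (if false then (if true then false else true) else (false && false)) then (let v = (4 == 2) in ((\w.0) 7)) else 3))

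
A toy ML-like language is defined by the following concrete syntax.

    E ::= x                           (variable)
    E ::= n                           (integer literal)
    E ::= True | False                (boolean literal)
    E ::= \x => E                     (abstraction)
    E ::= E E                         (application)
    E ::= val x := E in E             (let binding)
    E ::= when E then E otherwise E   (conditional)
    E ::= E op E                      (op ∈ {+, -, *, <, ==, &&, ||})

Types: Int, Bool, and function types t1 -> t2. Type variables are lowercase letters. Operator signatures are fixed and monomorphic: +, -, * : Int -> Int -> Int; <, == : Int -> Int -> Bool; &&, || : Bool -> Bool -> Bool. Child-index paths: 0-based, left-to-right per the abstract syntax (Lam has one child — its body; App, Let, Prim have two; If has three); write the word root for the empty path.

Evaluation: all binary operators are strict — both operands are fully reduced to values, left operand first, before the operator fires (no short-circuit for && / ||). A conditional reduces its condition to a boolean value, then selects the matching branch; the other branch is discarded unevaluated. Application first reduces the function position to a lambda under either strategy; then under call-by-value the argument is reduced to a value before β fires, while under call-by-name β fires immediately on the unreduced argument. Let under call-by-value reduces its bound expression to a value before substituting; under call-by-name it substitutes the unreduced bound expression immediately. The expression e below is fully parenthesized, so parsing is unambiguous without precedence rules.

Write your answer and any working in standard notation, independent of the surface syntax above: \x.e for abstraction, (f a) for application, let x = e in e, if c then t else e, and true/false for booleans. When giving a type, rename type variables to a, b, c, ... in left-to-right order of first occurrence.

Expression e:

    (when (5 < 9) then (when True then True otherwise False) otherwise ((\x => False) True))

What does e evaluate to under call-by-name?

Answer: true

Trace:
step 0: (if (5 < 9) then (if true then true else false) else ((\x.false) true))
step 1: [delta@0] (if true then (if true then true else false) else ((\x.false) true))
step 2: [if@root] (if true then true else false)
step 3: [if@root] true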